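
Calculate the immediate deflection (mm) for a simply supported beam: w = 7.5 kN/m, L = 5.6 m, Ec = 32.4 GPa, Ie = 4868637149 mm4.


Convert: L = 5.6 m = 5600 mm, Ec = 32.4 GPa = 32400 MPa
delta = 5 * 7.5 * 5600^4 / (384 * 32400 * 4868637149)
= 0.61 mm

0.61


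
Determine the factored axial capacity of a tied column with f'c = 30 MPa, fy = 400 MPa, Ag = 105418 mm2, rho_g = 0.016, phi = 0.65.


Ast = rho * Ag = 0.016 * 105418 = 1686.688 mm2
phi*Pn = 0.65 * 0.80 * (0.85 * 30 * (105418 - 1686.688) + 400 * 1686.688) / 1000
= 1726.31 kN

1726.31


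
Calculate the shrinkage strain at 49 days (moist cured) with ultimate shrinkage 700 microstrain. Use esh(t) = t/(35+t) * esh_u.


esh(49) = 49 / (35 + 49) * 700
= 49 / 84 * 700
= 408.3 microstrain

408.3


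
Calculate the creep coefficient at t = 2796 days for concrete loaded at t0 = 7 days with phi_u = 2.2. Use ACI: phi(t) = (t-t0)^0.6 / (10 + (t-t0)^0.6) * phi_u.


dt = 2796 - 7 = 2789
phi = 2789^0.6 / (10 + 2789^0.6) * 2.2
= 2.026

2.026


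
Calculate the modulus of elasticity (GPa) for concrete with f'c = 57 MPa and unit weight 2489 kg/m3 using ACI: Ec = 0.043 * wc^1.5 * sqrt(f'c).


Ec = 0.043 * 2489^1.5 * sqrt(57) / 1000
= 40.31 GPa

40.31


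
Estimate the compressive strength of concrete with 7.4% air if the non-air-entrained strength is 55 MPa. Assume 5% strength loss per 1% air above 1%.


Strength loss = (7.4 - 1) * 5 = 32.0%
f'c = 55 * (1 - 32.0/100)
= 37.4 MPa

37.4


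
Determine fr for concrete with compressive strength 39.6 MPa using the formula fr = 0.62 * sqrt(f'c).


fr = 0.62 * sqrt(39.6)
= 3.902 MPa

3.902


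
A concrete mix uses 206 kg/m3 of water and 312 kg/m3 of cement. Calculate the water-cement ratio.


w/c = water / cement
w/c = 206 / 312 = 0.66

0.66


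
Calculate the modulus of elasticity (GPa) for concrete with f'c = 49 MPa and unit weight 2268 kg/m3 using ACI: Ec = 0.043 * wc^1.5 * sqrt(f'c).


Ec = 0.043 * 2268^1.5 * sqrt(49) / 1000
= 32.51 GPa

32.51


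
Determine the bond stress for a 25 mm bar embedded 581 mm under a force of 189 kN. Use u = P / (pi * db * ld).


u = P / (pi * db * ld)
= 189 * 1000 / (pi * 25 * 581)
= 4.142 MPa

4.142


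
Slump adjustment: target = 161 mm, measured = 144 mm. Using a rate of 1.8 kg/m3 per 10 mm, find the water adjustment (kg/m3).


Difference = 161 - 144 = 17 mm
Water adjustment = 17 * 1.8 / 10 = 3.1 kg/m3

3.1


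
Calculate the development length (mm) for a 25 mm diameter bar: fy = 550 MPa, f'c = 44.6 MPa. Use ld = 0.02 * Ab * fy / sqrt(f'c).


Ab = pi * 25^2 / 4 = 490.874 mm2
ld = 0.02 * 490.874 * 550 / sqrt(44.6)
= 808.5 mm

808.5


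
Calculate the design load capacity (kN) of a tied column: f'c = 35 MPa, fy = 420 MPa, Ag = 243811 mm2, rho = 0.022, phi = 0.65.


Ast = rho * Ag = 0.022 * 243811 = 5363.842 mm2
phi*Pn = 0.65 * 0.80 * (0.85 * 35 * (243811 - 5363.842) + 420 * 5363.842) / 1000
= 4860.24 kN

4860.24


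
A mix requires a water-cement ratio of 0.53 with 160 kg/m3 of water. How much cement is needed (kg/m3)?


Cement = water / (w/c)
= 160 / 0.53
= 301.9 kg/m3

301.9


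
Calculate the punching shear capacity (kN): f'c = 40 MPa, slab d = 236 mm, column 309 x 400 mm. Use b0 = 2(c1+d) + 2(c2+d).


b0 = 2*(309 + 236) + 2*(400 + 236) = 2362 mm
Vc = 0.33 * sqrt(40) * 2362 * 236 / 1000
= 1163.42 kN

1163.42


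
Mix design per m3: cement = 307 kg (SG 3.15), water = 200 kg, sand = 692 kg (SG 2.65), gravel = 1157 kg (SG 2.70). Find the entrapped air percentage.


Vol cement = 307 / (3.15 * 1000) = 0.09746 m3
Vol water = 200 / 1000 = 0.2 m3
Vol sand = 692 / (2.65 * 1000) = 0.261132 m3
Vol gravel = 1157 / (2.70 * 1000) = 0.428519 m3
Total solid + water volume = 0.987111 m3
Air = (1 - 0.987111) * 100 = 1.29%

1.29


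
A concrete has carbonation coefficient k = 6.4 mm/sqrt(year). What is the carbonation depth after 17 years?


depth = k * sqrt(t)
= 6.4 * sqrt(17)
= 26.39 mm

26.39


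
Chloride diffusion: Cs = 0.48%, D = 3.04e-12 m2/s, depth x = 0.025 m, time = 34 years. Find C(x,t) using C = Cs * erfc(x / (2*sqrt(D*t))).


t_seconds = 34 * 365.25 * 24 * 3600 = 1072958400.0 s
arg = 0.025 / (2 * sqrt(3.04e-12 * 1072958400.0))
= 0.2189
erfc(0.2189) = 0.7569
C = 0.48 * 0.7569 = 0.3633%

0.3633


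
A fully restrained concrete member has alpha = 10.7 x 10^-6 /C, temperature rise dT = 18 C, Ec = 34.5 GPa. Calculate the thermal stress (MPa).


sigma = alpha * dT * Ec
= 10.7e-6 * 18 * 34.5 * 1000
= 6.645 MPa

6.645


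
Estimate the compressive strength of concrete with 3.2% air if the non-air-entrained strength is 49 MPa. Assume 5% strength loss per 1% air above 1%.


Strength loss = (3.2 - 1) * 5 = 11.0%
f'c = 49 * (1 - 11.0/100)
= 43.61 MPa

43.61


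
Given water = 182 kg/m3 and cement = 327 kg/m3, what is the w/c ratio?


w/c = water / cement
w/c = 182 / 327 = 0.557

0.557


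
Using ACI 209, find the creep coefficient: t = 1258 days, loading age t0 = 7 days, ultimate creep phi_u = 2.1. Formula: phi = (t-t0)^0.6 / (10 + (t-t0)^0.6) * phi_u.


dt = 1258 - 7 = 1251
phi = 1251^0.6 / (10 + 1251^0.6) * 2.1
= 1.844

1.844


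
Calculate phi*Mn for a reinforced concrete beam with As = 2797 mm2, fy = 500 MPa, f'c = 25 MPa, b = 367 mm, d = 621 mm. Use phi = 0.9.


a = As * fy / (0.85 * f'c * b)
= 2797 * 500 / (0.85 * 25 * 367)
= 179.3236 mm
Mn = As * fy * (d - a/2) / 10^6
= 743.0765 kN-m
phi*Mn = 0.9 * 743.0765 = 668.77 kN-m

668.77


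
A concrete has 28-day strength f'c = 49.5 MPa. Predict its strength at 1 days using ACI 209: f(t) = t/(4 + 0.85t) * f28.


f(1) = 1 / (4 + 0.85 * 1) * 49.5
= 1 / 4.85 * 49.5
= 10.21 MPa

10.21


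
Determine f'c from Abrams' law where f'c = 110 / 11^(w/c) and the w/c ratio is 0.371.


f'c = 110 / 11^0.371
= 110 / 2.434
= 45.19 MPa

45.19


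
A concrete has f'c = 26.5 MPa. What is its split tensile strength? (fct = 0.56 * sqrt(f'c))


fct = 0.56 * sqrt(26.5)
= 0.56 * 5.148
= 2.883 MPa

2.883


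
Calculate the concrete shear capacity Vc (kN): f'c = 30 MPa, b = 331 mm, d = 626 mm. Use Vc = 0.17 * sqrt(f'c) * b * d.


Vc = 0.17 * sqrt(30) * 331 * 626 / 1000
= 192.94 kN

192.94


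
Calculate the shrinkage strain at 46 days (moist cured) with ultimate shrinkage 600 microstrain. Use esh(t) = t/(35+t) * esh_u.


esh(46) = 46 / (35 + 46) * 600
= 46 / 81 * 600
= 340.7 microstrain

340.7


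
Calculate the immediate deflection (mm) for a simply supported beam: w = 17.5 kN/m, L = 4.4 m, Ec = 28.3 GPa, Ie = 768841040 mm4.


Convert: L = 4.4 m = 4400 mm, Ec = 28.3 GPa = 28300 MPa
delta = 5 * 17.5 * 4400^4 / (384 * 28300 * 768841040)
= 3.93 mm

3.93


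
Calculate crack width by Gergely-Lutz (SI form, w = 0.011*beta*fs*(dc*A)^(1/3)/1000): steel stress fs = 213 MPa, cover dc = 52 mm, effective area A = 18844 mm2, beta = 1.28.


w = 0.011 * beta * fs * (dc * A)^(1/3) / 1000
= 0.011 * 1.28 * 213 * (52 * 18844)^(1/3) / 1000
= 0.298 mm

0.298


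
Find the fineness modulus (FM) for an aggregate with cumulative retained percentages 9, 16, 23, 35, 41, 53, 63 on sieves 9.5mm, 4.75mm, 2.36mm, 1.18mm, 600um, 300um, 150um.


FM = sum(cumulative % retained) / 100
= 240 / 100
= 2.4

2.4


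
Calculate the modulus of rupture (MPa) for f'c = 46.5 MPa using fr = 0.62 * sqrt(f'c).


fr = 0.62 * sqrt(46.5)
= 4.228 MPa

4.228


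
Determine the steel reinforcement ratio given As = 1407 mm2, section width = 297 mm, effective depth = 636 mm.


rho = As / (b * d)
= 1407 / (297 * 636)
= 0.0074

0.0074


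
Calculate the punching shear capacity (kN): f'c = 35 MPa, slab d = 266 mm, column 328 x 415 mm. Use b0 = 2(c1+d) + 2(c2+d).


b0 = 2*(328 + 266) + 2*(415 + 266) = 2550 mm
Vc = 0.33 * sqrt(35) * 2550 * 266 / 1000
= 1324.25 kN

1324.25


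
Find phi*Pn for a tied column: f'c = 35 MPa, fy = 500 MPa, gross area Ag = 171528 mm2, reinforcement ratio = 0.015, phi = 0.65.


Ast = rho * Ag = 0.015 * 171528 = 2572.92 mm2
phi*Pn = 0.65 * 0.80 * (0.85 * 35 * (171528 - 2572.92) + 500 * 2572.92) / 1000
= 3282.69 kN

3282.69


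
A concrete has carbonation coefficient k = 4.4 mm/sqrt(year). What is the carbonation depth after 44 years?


depth = k * sqrt(t)
= 4.4 * sqrt(44)
= 29.19 mm

29.19


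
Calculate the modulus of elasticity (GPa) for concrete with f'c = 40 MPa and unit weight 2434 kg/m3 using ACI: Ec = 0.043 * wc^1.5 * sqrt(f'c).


Ec = 0.043 * 2434^1.5 * sqrt(40) / 1000
= 32.66 GPa

32.66


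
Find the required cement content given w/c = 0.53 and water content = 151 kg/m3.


Cement = water / (w/c)
= 151 / 0.53
= 284.9 kg/m3

284.9


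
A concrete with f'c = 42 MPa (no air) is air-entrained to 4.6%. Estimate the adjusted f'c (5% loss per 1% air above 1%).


Strength loss = (4.6 - 1) * 5 = 18.0%
f'c = 42 * (1 - 18.0/100)
= 34.44 MPa

34.44


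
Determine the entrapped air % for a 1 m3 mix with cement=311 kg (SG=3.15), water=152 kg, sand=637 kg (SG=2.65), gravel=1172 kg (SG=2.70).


Vol cement = 311 / (3.15 * 1000) = 0.09873 m3
Vol water = 152 / 1000 = 0.152 m3
Vol sand = 637 / (2.65 * 1000) = 0.240377 m3
Vol gravel = 1172 / (2.70 * 1000) = 0.434074 m3
Total solid + water volume = 0.925182 m3
Air = (1 - 0.925182) * 100 = 7.48%

7.48


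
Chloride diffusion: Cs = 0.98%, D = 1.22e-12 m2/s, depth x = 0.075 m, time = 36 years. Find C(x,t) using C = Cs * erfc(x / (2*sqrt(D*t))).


t_seconds = 36 * 365.25 * 24 * 3600 = 1136073600.0 s
arg = 0.075 / (2 * sqrt(1.22e-12 * 1136073600.0))
= 1.0073
erfc(1.0073) = 0.1543
C = 0.98 * 0.1543 = 0.1512%

0.1512


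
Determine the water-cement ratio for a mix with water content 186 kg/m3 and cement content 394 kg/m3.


w/c = water / cement
w/c = 186 / 394 = 0.472

0.472


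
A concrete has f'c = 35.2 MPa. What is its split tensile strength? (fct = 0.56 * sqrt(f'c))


fct = 0.56 * sqrt(35.2)
= 0.56 * 5.933
= 3.322 MPa

3.322


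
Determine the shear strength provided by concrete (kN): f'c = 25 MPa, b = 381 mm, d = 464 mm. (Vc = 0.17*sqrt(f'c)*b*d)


Vc = 0.17 * sqrt(25) * 381 * 464 / 1000
= 150.27 kN

150.27


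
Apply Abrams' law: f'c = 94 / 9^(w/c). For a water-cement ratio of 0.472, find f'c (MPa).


f'c = 94 / 9^0.472
= 94 / 2.821
= 33.32 MPa

33.32


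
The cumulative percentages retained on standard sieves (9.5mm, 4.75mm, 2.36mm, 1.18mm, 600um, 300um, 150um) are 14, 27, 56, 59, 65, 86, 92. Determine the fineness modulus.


FM = sum(cumulative % retained) / 100
= 399 / 100
= 3.99

3.99


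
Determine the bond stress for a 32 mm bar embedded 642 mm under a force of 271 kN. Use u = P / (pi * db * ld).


u = P / (pi * db * ld)
= 271 * 1000 / (pi * 32 * 642)
= 4.199 MPa

4.199


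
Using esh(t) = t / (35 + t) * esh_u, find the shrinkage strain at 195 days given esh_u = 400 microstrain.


esh(195) = 195 / (35 + 195) * 400
= 195 / 230 * 400
= 339.1 microstrain

339.1


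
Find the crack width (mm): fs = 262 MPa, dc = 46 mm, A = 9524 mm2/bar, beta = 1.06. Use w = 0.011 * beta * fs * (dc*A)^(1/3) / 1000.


w = 0.011 * beta * fs * (dc * A)^(1/3) / 1000
= 0.011 * 1.06 * 262 * (46 * 9524)^(1/3) / 1000
= 0.232 mm

0.232


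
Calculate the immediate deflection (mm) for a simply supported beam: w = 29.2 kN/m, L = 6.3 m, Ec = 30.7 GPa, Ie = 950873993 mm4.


Convert: L = 6.3 m = 6300 mm, Ec = 30.7 GPa = 30700 MPa
delta = 5 * 29.2 * 6300^4 / (384 * 30700 * 950873993)
= 20.52 mm

20.52


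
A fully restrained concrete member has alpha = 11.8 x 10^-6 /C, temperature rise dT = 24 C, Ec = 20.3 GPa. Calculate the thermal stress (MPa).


sigma = alpha * dT * Ec
= 11.8e-6 * 24 * 20.3 * 1000
= 5.749 MPa

5.749


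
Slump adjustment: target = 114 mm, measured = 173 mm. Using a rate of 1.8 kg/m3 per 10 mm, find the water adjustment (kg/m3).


Difference = 114 - 173 = -59 mm
Water adjustment = -59 * 1.8 / 10 = -10.6 kg/m3

-10.6


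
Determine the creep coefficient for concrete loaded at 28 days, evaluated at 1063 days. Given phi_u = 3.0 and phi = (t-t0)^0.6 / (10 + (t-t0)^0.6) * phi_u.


dt = 1063 - 28 = 1035
phi = 1035^0.6 / (10 + 1035^0.6) * 3.0
= 2.597

2.597


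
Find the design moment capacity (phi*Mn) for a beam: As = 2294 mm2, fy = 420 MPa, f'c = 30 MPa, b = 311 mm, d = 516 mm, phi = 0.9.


a = As * fy / (0.85 * f'c * b)
= 2294 * 420 / (0.85 * 30 * 311)
= 121.4904 mm
Mn = As * fy * (d - a/2) / 10^6
= 438.6289 kN-m
phi*Mn = 0.9 * 438.6289 = 394.77 kN-m

394.77


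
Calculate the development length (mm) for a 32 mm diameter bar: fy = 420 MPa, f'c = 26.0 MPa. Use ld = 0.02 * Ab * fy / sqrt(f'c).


Ab = pi * 32^2 / 4 = 804.248 mm2
ld = 0.02 * 804.248 * 420 / sqrt(26.0)
= 1324.9 mm

1324.9


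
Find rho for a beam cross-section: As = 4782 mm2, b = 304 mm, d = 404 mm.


rho = As / (b * d)
= 4782 / (304 * 404)
= 0.0389

0.0389


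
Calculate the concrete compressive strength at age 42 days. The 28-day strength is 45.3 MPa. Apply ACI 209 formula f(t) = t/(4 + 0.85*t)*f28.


f(42) = 42 / (4 + 0.85 * 42) * 45.3
= 42 / 39.7 * 45.3
= 47.92 MPa

47.92


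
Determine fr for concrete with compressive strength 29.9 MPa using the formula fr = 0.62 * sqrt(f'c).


fr = 0.62 * sqrt(29.9)
= 3.39 MPa

3.39


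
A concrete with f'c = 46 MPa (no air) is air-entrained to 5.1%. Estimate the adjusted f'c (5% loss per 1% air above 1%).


Strength loss = (5.1 - 1) * 5 = 20.5%
f'c = 46 * (1 - 20.5/100)
= 36.57 MPa

36.57


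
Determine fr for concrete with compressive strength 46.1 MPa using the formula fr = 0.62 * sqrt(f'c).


fr = 0.62 * sqrt(46.1)
= 4.21 MPa

4.21


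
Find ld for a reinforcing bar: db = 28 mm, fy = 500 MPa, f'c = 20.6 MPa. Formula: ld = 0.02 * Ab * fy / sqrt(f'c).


Ab = pi * 28^2 / 4 = 615.752 mm2
ld = 0.02 * 615.752 * 500 / sqrt(20.6)
= 1356.7 mm

1356.7


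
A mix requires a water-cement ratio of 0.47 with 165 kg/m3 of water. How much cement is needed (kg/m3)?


Cement = water / (w/c)
= 165 / 0.47
= 351.1 kg/m3

351.1


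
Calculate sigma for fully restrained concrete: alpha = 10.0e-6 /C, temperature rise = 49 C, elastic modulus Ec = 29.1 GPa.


sigma = alpha * dT * Ec
= 10.0e-6 * 49 * 29.1 * 1000
= 14.259 MPa

14.259


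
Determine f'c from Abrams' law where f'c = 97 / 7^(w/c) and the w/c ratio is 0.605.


f'c = 97 / 7^0.605
= 97 / 3.246
= 29.89 MPa

29.89


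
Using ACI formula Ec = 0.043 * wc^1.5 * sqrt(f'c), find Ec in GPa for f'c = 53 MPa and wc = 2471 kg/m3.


Ec = 0.043 * 2471^1.5 * sqrt(53) / 1000
= 38.45 GPa

38.45


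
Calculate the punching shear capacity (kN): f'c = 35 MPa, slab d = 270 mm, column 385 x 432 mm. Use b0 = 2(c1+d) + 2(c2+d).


b0 = 2*(385 + 270) + 2*(432 + 270) = 2714 mm
Vc = 0.33 * sqrt(35) * 2714 * 270 / 1000
= 1430.61 kN

1430.61


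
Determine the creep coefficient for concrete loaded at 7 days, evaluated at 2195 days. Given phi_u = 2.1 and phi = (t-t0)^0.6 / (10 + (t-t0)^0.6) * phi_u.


dt = 2195 - 7 = 2188
phi = 2188^0.6 / (10 + 2188^0.6) * 2.1
= 1.911

1.911


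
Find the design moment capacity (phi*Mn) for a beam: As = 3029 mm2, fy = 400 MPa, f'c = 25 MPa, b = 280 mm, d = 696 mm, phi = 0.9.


a = As * fy / (0.85 * f'c * b)
= 3029 * 400 / (0.85 * 25 * 280)
= 203.6303 mm
Mn = As * fy * (d - a/2) / 10^6
= 719.9144 kN-m
phi*Mn = 0.9 * 719.9144 = 647.92 kN-m

647.92


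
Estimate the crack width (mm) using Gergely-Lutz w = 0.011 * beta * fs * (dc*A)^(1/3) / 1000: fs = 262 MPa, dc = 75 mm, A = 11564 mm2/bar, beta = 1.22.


w = 0.011 * beta * fs * (dc * A)^(1/3) / 1000
= 0.011 * 1.22 * 262 * (75 * 11564)^(1/3) / 1000
= 0.335 mm

0.335


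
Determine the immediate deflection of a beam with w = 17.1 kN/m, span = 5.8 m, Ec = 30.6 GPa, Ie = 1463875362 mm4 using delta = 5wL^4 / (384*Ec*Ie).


Convert: L = 5.8 m = 5800 mm, Ec = 30.6 GPa = 30600 MPa
delta = 5 * 17.1 * 5800^4 / (384 * 30600 * 1463875362)
= 5.62 mm

5.62


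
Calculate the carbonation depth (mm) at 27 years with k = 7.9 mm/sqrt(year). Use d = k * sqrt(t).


depth = k * sqrt(t)
= 7.9 * sqrt(27)
= 41.05 mm

41.05


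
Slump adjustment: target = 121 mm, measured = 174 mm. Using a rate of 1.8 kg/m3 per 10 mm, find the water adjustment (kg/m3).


Difference = 121 - 174 = -53 mm
Water adjustment = -53 * 1.8 / 10 = -9.5 kg/m3

-9.5


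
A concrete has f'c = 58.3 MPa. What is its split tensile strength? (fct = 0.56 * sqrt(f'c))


fct = 0.56 * sqrt(58.3)
= 0.56 * 7.635
= 4.276 MPa

4.276


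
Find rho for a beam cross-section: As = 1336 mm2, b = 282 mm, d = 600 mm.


rho = As / (b * d)
= 1336 / (282 * 600)
= 0.0079

0.0079


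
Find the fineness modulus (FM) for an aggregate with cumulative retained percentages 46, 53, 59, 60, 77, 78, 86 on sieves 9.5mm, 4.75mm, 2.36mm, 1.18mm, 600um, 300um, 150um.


FM = sum(cumulative % retained) / 100
= 459 / 100
= 4.59

4.59


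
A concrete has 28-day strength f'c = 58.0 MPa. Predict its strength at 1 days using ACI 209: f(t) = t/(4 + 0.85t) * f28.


f(1) = 1 / (4 + 0.85 * 1) * 58.0
= 1 / 4.85 * 58.0
= 11.96 MPa

11.96


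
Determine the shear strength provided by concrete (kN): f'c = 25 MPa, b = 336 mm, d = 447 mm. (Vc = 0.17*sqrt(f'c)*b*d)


Vc = 0.17 * sqrt(25) * 336 * 447 / 1000
= 127.66 kN

127.66


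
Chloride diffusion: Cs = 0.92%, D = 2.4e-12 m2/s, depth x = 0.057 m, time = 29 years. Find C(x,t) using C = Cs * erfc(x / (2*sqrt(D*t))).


t_seconds = 29 * 365.25 * 24 * 3600 = 915170400.0 s
arg = 0.057 / (2 * sqrt(2.4e-12 * 915170400.0))
= 0.6081
erfc(0.6081) = 0.3898
C = 0.92 * 0.3898 = 0.3586%

0.3586


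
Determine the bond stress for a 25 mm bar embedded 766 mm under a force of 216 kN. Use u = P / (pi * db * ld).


u = P / (pi * db * ld)
= 216 * 1000 / (pi * 25 * 766)
= 3.59 MPa

3.59


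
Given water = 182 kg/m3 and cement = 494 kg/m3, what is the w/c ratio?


w/c = water / cement
w/c = 182 / 494 = 0.368

0.368


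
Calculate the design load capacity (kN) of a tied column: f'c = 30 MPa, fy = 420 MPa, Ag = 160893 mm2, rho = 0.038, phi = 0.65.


Ast = rho * Ag = 0.038 * 160893 = 6113.934 mm2
phi*Pn = 0.65 * 0.80 * (0.85 * 30 * (160893 - 6113.934) + 420 * 6113.934) / 1000
= 3387.65 kN

3387.65


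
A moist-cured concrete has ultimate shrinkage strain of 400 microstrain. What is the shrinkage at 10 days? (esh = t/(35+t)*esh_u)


esh(10) = 10 / (35 + 10) * 400
= 10 / 45 * 400
= 88.9 microstrain

88.9


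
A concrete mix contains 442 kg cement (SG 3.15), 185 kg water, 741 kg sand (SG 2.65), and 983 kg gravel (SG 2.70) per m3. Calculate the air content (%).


Vol cement = 442 / (3.15 * 1000) = 0.140317 m3
Vol water = 185 / 1000 = 0.185 m3
Vol sand = 741 / (2.65 * 1000) = 0.279623 m3
Vol gravel = 983 / (2.70 * 1000) = 0.364074 m3
Total solid + water volume = 0.969014 m3
Air = (1 - 0.969014) * 100 = 3.1%

3.1


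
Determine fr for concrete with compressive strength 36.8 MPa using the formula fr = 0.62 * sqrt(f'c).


fr = 0.62 * sqrt(36.8)
= 3.761 MPa

3.761


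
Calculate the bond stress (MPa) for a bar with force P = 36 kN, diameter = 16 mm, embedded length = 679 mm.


u = P / (pi * db * ld)
= 36 * 1000 / (pi * 16 * 679)
= 1.055 MPa

1.055


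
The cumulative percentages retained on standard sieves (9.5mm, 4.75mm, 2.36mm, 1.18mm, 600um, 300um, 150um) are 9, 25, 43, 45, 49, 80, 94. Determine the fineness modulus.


FM = sum(cumulative % retained) / 100
= 345 / 100
= 3.45

3.45


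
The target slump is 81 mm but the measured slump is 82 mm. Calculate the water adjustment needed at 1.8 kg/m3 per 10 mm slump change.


Difference = 81 - 82 = -1 mm
Water adjustment = -1 * 1.8 / 10 = -0.2 kg/m3

-0.2


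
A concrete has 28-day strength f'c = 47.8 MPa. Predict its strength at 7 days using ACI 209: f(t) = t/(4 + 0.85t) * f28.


f(7) = 7 / (4 + 0.85 * 7) * 47.8
= 7 / 9.95 * 47.8
= 33.63 MPa

33.63


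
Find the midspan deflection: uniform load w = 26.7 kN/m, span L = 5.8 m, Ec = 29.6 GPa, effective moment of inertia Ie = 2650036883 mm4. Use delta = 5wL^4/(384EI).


Convert: L = 5.8 m = 5800 mm, Ec = 29.6 GPa = 29600 MPa
delta = 5 * 26.7 * 5800^4 / (384 * 29600 * 2650036883)
= 5.02 mm

5.02


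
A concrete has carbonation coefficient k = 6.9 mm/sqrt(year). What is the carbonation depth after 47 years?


depth = k * sqrt(t)
= 6.9 * sqrt(47)
= 47.3 mm

47.3


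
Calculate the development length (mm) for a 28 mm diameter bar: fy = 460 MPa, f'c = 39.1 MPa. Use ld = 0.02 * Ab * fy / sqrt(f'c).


Ab = pi * 28^2 / 4 = 615.752 mm2
ld = 0.02 * 615.752 * 460 / sqrt(39.1)
= 906.0 mm

906.0


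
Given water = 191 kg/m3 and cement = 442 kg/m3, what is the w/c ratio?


w/c = water / cement
w/c = 191 / 442 = 0.432

0.432


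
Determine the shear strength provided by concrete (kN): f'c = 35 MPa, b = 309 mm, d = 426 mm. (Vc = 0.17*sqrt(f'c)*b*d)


Vc = 0.17 * sqrt(35) * 309 * 426 / 1000
= 132.39 kN

132.39


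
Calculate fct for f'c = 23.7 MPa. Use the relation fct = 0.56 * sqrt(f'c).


fct = 0.56 * sqrt(23.7)
= 0.56 * 4.868
= 2.726 MPa

2.726


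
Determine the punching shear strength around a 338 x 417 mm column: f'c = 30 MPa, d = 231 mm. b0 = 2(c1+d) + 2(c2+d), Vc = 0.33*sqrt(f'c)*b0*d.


b0 = 2*(338 + 231) + 2*(417 + 231) = 2434 mm
Vc = 0.33 * sqrt(30) * 2434 * 231 / 1000
= 1016.27 kN

1016.27


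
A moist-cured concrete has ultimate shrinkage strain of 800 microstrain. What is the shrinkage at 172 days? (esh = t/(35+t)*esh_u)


esh(172) = 172 / (35 + 172) * 800
= 172 / 207 * 800
= 664.7 microstrain

664.7


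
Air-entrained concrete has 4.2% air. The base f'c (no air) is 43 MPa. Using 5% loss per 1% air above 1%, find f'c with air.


Strength loss = (4.2 - 1) * 5 = 16.0%
f'c = 43 * (1 - 16.0/100)
= 36.12 MPa

36.12


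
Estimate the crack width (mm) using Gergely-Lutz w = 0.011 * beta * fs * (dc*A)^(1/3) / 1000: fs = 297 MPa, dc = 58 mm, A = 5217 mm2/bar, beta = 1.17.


w = 0.011 * beta * fs * (dc * A)^(1/3) / 1000
= 0.011 * 1.17 * 297 * (58 * 5217)^(1/3) / 1000
= 0.257 mm

0.257


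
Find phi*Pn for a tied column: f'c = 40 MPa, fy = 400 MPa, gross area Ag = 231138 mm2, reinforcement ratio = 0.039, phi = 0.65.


Ast = rho * Ag = 0.039 * 231138 = 9014.382 mm2
phi*Pn = 0.65 * 0.80 * (0.85 * 40 * (231138 - 9014.382) + 400 * 9014.382) / 1000
= 5802.14 kN

5802.14


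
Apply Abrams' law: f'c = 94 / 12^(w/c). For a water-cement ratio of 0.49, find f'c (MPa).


f'c = 94 / 12^0.49
= 94 / 3.379
= 27.82 MPa

27.82


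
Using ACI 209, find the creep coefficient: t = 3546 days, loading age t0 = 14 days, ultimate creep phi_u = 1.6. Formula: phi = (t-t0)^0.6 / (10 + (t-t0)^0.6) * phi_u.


dt = 3546 - 14 = 3532
phi = 3532^0.6 / (10 + 3532^0.6) * 1.6
= 1.489

1.489


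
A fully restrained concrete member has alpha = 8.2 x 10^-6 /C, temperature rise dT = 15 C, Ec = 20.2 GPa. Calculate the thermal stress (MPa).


sigma = alpha * dT * Ec
= 8.2e-6 * 15 * 20.2 * 1000
= 2.485 MPa

2.485


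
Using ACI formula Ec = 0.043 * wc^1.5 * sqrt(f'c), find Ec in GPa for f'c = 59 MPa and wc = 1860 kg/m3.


Ec = 0.043 * 1860^1.5 * sqrt(59) / 1000
= 26.49 GPa

26.49


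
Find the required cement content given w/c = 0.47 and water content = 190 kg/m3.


Cement = water / (w/c)
= 190 / 0.47
= 404.3 kg/m3

404.3


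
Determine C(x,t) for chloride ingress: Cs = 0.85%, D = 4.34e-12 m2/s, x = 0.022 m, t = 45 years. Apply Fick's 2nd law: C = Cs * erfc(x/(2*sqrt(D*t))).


t_seconds = 45 * 365.25 * 24 * 3600 = 1420092000.0 s
arg = 0.022 / (2 * sqrt(4.34e-12 * 1420092000.0))
= 0.1401
erfc(0.1401) = 0.8429
C = 0.85 * 0.8429 = 0.7165%

0.7165


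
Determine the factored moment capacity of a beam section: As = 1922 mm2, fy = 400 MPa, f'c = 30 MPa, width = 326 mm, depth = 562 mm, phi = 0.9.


a = As * fy / (0.85 * f'c * b)
= 1922 * 400 / (0.85 * 30 * 326)
= 92.4817 mm
Mn = As * fy * (d - a/2) / 10^6
= 396.5157 kN-m
phi*Mn = 0.9 * 396.5157 = 356.86 kN-m

356.86


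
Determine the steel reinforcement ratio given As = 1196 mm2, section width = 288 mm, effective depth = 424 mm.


rho = As / (b * d)
= 1196 / (288 * 424)
= 0.0098

0.0098


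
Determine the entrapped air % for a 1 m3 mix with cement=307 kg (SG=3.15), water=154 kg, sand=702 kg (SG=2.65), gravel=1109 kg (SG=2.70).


Vol cement = 307 / (3.15 * 1000) = 0.09746 m3
Vol water = 154 / 1000 = 0.154 m3
Vol sand = 702 / (2.65 * 1000) = 0.264906 m3
Vol gravel = 1109 / (2.70 * 1000) = 0.410741 m3
Total solid + water volume = 0.927107 m3
Air = (1 - 0.927107) * 100 = 7.29%

7.29


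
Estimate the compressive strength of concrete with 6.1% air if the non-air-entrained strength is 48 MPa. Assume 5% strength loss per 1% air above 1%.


Strength loss = (6.1 - 1) * 5 = 25.5%
f'c = 48 * (1 - 25.5/100)
= 35.76 MPa

35.76


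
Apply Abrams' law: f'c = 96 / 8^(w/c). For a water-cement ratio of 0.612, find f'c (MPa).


f'c = 96 / 8^0.612
= 96 / 3.57
= 26.89 MPa

26.89


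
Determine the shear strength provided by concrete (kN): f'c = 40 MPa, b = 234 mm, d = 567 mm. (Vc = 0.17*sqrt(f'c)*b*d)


Vc = 0.17 * sqrt(40) * 234 * 567 / 1000
= 142.65 kN

142.65


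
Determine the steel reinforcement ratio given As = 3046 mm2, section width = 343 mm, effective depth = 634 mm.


rho = As / (b * d)
= 3046 / (343 * 634)
= 0.014

0.014


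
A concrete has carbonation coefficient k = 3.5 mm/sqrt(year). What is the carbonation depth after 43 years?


depth = k * sqrt(t)
= 3.5 * sqrt(43)
= 22.95 mm

22.95


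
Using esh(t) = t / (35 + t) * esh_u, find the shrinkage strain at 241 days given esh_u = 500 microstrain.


esh(241) = 241 / (35 + 241) * 500
= 241 / 276 * 500
= 436.6 microstrain

436.6


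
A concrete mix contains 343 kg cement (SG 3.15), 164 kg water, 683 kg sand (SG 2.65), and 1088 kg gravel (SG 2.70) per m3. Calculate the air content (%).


Vol cement = 343 / (3.15 * 1000) = 0.108889 m3
Vol water = 164 / 1000 = 0.164 m3
Vol sand = 683 / (2.65 * 1000) = 0.257736 m3
Vol gravel = 1088 / (2.70 * 1000) = 0.402963 m3
Total solid + water volume = 0.933588 m3
Air = (1 - 0.933588) * 100 = 6.64%

6.64


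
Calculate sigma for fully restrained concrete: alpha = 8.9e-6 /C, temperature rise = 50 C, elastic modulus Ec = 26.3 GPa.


sigma = alpha * dT * Ec
= 8.9e-6 * 50 * 26.3 * 1000
= 11.704 MPa

11.704


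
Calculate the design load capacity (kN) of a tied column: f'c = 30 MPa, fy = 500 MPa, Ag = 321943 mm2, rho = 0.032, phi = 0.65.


Ast = rho * Ag = 0.032 * 321943 = 10302.176 mm2
phi*Pn = 0.65 * 0.80 * (0.85 * 30 * (321943 - 10302.176) + 500 * 10302.176) / 1000
= 6810.92 kN

6810.92


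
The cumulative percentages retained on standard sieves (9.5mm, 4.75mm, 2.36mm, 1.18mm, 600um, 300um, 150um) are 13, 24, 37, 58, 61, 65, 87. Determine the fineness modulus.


FM = sum(cumulative % retained) / 100
= 345 / 100
= 3.45

3.45


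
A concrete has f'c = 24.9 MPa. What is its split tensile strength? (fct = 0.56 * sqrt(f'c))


fct = 0.56 * sqrt(24.9)
= 0.56 * 4.99
= 2.794 MPa

2.794


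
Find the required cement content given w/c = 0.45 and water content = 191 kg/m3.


Cement = water / (w/c)
= 191 / 0.45
= 424.4 kg/m3

424.4


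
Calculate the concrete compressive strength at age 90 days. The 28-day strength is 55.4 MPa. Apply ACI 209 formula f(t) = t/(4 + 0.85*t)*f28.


f(90) = 90 / (4 + 0.85 * 90) * 55.4
= 90 / 80.5 * 55.4
= 61.94 MPa

61.94


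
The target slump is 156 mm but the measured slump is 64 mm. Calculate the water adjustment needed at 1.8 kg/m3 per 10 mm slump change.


Difference = 156 - 64 = 92 mm
Water adjustment = 92 * 1.8 / 10 = 16.6 kg/m3

16.6


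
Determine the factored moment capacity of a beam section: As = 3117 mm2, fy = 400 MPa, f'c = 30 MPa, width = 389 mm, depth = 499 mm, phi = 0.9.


a = As * fy / (0.85 * f'c * b)
= 3117 * 400 / (0.85 * 30 * 389)
= 125.6918 mm
Mn = As * fy * (d - a/2) / 10^6
= 543.7969 kN-m
phi*Mn = 0.9 * 543.7969 = 489.42 kN-m

489.42


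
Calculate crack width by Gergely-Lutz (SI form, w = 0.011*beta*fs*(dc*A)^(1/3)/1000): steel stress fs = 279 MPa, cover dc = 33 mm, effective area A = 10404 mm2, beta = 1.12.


w = 0.011 * beta * fs * (dc * A)^(1/3) / 1000
= 0.011 * 1.12 * 279 * (33 * 10404)^(1/3) / 1000
= 0.241 mm

0.241


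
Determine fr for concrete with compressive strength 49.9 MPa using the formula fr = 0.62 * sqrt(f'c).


fr = 0.62 * sqrt(49.9)
= 4.38 MPa

4.38


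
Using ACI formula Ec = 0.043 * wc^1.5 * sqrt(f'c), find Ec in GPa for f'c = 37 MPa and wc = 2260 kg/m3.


Ec = 0.043 * 2260^1.5 * sqrt(37) / 1000
= 28.1 GPa

28.1


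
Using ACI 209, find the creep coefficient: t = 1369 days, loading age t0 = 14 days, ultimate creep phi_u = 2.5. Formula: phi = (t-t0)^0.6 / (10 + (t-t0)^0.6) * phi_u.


dt = 1369 - 14 = 1355
phi = 1355^0.6 / (10 + 1355^0.6) * 2.5
= 2.208

2.208


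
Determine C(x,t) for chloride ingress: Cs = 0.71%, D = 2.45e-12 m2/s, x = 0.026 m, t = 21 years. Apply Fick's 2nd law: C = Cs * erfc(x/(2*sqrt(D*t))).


t_seconds = 21 * 365.25 * 24 * 3600 = 662709600.0 s
arg = 0.026 / (2 * sqrt(2.45e-12 * 662709600.0))
= 0.3226
erfc(0.3226) = 0.6482
C = 0.71 * 0.6482 = 0.4602%

0.4602


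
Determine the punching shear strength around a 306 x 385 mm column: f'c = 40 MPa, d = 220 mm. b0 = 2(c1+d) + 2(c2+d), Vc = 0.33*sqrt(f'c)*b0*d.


b0 = 2*(306 + 220) + 2*(385 + 220) = 2262 mm
Vc = 0.33 * sqrt(40) * 2262 * 220 / 1000
= 1038.63 kN

1038.63


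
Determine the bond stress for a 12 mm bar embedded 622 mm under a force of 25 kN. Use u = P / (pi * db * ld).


u = P / (pi * db * ld)
= 25 * 1000 / (pi * 12 * 622)
= 1.066 MPa

1.066


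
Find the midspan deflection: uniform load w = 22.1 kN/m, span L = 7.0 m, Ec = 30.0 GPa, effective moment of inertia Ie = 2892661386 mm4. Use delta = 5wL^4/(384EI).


Convert: L = 7.0 m = 7000 mm, Ec = 30.0 GPa = 30000 MPa
delta = 5 * 22.1 * 7000^4 / (384 * 30000 * 2892661386)
= 7.96 mm

7.96


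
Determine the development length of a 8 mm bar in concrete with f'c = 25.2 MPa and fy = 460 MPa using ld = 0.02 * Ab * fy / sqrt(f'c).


Ab = pi * 8^2 / 4 = 50.265 mm2
ld = 0.02 * 50.265 * 460 / sqrt(25.2)
= 92.1 mm

92.1


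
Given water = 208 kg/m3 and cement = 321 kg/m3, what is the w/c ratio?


w/c = water / cement
w/c = 208 / 321 = 0.648

0.648


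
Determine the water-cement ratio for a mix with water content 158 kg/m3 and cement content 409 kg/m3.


w/c = water / cement
w/c = 158 / 409 = 0.386

0.386


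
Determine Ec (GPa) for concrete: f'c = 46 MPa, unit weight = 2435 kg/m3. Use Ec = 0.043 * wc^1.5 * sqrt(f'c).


Ec = 0.043 * 2435^1.5 * sqrt(46) / 1000
= 35.04 GPa

35.04


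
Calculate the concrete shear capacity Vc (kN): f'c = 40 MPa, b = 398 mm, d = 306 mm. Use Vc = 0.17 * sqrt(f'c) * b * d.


Vc = 0.17 * sqrt(40) * 398 * 306 / 1000
= 130.94 kN

130.94


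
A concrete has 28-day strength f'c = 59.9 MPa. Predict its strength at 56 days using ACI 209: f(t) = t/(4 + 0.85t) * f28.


f(56) = 56 / (4 + 0.85 * 56) * 59.9
= 56 / 51.6 * 59.9
= 65.01 MPa

65.01


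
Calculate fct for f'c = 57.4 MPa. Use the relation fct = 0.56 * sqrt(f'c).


fct = 0.56 * sqrt(57.4)
= 0.56 * 7.576
= 4.243 MPa

4.243


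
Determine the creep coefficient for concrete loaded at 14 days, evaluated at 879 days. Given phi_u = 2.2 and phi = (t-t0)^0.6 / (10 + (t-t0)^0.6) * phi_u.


dt = 879 - 14 = 865
phi = 865^0.6 / (10 + 865^0.6) * 2.2
= 1.876

1.876


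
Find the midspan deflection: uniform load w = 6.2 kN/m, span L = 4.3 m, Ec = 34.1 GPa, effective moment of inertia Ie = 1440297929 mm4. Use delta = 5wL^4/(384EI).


Convert: L = 4.3 m = 4300 mm, Ec = 34.1 GPa = 34100 MPa
delta = 5 * 6.2 * 4300^4 / (384 * 34100 * 1440297929)
= 0.56 mm

0.56


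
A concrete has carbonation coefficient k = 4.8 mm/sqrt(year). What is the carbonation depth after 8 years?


depth = k * sqrt(t)
= 4.8 * sqrt(8)
= 13.58 mm

13.58


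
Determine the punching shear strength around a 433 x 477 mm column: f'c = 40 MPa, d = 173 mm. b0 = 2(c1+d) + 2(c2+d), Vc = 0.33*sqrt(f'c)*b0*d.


b0 = 2*(433 + 173) + 2*(477 + 173) = 2512 mm
Vc = 0.33 * sqrt(40) * 2512 * 173 / 1000
= 907.0 kN

907.0


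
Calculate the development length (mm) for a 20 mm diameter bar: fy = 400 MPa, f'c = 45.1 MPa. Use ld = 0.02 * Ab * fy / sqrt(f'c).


Ab = pi * 20^2 / 4 = 314.159 mm2
ld = 0.02 * 314.159 * 400 / sqrt(45.1)
= 374.2 mm

374.2


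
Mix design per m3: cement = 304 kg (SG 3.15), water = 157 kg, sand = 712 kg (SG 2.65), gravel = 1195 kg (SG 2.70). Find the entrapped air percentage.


Vol cement = 304 / (3.15 * 1000) = 0.096508 m3
Vol water = 157 / 1000 = 0.157 m3
Vol sand = 712 / (2.65 * 1000) = 0.268679 m3
Vol gravel = 1195 / (2.70 * 1000) = 0.442593 m3
Total solid + water volume = 0.96478 m3
Air = (1 - 0.96478) * 100 = 3.52%

3.52


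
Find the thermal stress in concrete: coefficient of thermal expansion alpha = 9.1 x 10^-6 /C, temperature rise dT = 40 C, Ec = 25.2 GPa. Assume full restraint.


sigma = alpha * dT * Ec
= 9.1e-6 * 40 * 25.2 * 1000
= 9.173 MPa

9.173


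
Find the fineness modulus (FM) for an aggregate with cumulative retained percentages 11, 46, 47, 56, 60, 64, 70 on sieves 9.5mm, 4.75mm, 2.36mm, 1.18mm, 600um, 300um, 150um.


FM = sum(cumulative % retained) / 100
= 354 / 100
= 3.54

3.54


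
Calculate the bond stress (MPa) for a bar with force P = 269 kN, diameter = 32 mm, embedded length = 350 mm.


u = P / (pi * db * ld)
= 269 * 1000 / (pi * 32 * 350)
= 7.645 MPa

7.645


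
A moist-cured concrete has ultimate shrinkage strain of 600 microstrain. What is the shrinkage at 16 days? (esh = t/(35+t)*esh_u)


esh(16) = 16 / (35 + 16) * 600
= 16 / 51 * 600
= 188.2 microstrain

188.2


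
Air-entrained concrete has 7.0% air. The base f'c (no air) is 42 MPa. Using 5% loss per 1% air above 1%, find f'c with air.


Strength loss = (7.0 - 1) * 5 = 30.0%
f'c = 42 * (1 - 30.0/100)
= 29.4 MPa

29.4


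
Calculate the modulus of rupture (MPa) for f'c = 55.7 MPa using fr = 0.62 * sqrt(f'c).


fr = 0.62 * sqrt(55.7)
= 4.627 MPa

4.627


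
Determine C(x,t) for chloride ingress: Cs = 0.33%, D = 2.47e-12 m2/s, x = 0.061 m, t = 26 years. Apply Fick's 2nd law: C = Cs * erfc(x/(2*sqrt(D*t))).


t_seconds = 26 * 365.25 * 24 * 3600 = 820497600.0 s
arg = 0.061 / (2 * sqrt(2.47e-12 * 820497600.0))
= 0.6775
erfc(0.6775) = 0.338
C = 0.33 * 0.338 = 0.1115%

0.1115


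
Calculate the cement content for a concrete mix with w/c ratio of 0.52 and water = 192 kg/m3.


Cement = water / (w/c)
= 192 / 0.52
= 369.2 kg/m3

369.2


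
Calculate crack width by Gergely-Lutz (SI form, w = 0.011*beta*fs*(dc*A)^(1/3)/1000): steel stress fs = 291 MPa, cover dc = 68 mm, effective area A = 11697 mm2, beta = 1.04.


w = 0.011 * beta * fs * (dc * A)^(1/3) / 1000
= 0.011 * 1.04 * 291 * (68 * 11697)^(1/3) / 1000
= 0.308 mm

0.308


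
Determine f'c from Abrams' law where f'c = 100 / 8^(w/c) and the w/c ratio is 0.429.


f'c = 100 / 8^0.429
= 100 / 2.44
= 40.98 MPa

40.98


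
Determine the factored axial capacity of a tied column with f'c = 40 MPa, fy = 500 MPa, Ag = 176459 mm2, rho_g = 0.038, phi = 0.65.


Ast = rho * Ag = 0.038 * 176459 = 6705.442 mm2
phi*Pn = 0.65 * 0.80 * (0.85 * 40 * (176459 - 6705.442) + 500 * 6705.442) / 1000
= 4744.66 kN

4744.66


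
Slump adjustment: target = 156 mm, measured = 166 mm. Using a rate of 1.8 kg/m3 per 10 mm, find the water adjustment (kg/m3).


Difference = 156 - 166 = -10 mm
Water adjustment = -10 * 1.8 / 10 = -1.8 kg/m3

-1.8


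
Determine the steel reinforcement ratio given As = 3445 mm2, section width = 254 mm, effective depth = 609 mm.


rho = As / (b * d)
= 3445 / (254 * 609)
= 0.0223

0.0223


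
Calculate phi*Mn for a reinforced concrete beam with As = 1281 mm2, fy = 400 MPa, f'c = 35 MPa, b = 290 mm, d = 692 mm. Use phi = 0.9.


a = As * fy / (0.85 * f'c * b)
= 1281 * 400 / (0.85 * 35 * 290)
= 59.3915 mm
Mn = As * fy * (d - a/2) / 10^6
= 339.3647 kN-m
phi*Mn = 0.9 * 339.3647 = 305.43 kN-m

305.43


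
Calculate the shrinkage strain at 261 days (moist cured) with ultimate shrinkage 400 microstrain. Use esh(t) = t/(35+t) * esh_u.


esh(261) = 261 / (35 + 261) * 400
= 261 / 296 * 400
= 352.7 microstrain

352.7


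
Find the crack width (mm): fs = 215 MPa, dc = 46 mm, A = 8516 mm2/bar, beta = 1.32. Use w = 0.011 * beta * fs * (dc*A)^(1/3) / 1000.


w = 0.011 * beta * fs * (dc * A)^(1/3) / 1000
= 0.011 * 1.32 * 215 * (46 * 8516)^(1/3) / 1000
= 0.228 mm

0.228


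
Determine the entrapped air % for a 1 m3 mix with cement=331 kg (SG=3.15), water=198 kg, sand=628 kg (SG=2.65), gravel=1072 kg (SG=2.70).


Vol cement = 331 / (3.15 * 1000) = 0.105079 m3
Vol water = 198 / 1000 = 0.198 m3
Vol sand = 628 / (2.65 * 1000) = 0.236981 m3
Vol gravel = 1072 / (2.70 * 1000) = 0.397037 m3
Total solid + water volume = 0.937098 m3
Air = (1 - 0.937098) * 100 = 6.29%

6.29


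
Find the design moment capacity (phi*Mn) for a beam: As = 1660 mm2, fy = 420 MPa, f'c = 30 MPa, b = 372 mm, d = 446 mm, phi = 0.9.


a = As * fy / (0.85 * f'c * b)
= 1660 * 420 / (0.85 * 30 * 372)
= 73.4978 mm
Mn = As * fy * (d - a/2) / 10^6
= 285.3299 kN-m
phi*Mn = 0.9 * 285.3299 = 256.8 kN-m

256.8


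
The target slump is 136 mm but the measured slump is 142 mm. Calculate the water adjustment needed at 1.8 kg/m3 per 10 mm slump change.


Difference = 136 - 142 = -6 mm
Water adjustment = -6 * 1.8 / 10 = -1.1 kg/m3

-1.1


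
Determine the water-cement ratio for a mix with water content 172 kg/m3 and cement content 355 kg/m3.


w/c = water / cement
w/c = 172 / 355 = 0.485

0.485


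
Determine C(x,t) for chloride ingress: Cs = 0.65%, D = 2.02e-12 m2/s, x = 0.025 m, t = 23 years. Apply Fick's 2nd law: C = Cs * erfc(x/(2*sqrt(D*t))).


t_seconds = 23 * 365.25 * 24 * 3600 = 725824800.0 s
arg = 0.025 / (2 * sqrt(2.02e-12 * 725824800.0))
= 0.3265
erfc(0.3265) = 0.6443
C = 0.65 * 0.6443 = 0.4188%

0.4188


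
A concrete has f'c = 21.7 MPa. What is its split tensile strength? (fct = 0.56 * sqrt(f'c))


fct = 0.56 * sqrt(21.7)
= 0.56 * 4.658
= 2.609 MPa

2.609


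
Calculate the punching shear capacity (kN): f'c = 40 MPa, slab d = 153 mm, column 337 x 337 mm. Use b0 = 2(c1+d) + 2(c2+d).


b0 = 2*(337 + 153) + 2*(337 + 153) = 1960 mm
Vc = 0.33 * sqrt(40) * 1960 * 153 / 1000
= 625.88 kN

625.88


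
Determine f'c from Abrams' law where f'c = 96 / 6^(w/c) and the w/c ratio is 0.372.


f'c = 96 / 6^0.372
= 96 / 1.947
= 49.29 MPa

49.29


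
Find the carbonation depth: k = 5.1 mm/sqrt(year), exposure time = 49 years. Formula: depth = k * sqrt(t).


depth = k * sqrt(t)
= 5.1 * sqrt(49)
= 35.7 mm

35.7


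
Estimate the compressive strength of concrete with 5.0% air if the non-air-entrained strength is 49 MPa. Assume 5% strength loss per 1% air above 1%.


Strength loss = (5.0 - 1) * 5 = 20.0%
f'c = 49 * (1 - 20.0/100)
= 39.2 MPa

39.2


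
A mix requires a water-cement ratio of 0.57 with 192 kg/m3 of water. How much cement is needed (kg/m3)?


Cement = water / (w/c)
= 192 / 0.57
= 336.8 kg/m3

336.8


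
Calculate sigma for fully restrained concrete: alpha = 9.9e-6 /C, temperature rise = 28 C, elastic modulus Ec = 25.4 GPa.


sigma = alpha * dT * Ec
= 9.9e-6 * 28 * 25.4 * 1000
= 7.041 MPa

7.041


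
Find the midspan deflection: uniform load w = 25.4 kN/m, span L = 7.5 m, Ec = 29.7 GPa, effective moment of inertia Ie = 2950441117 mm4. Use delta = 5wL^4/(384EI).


Convert: L = 7.5 m = 7500 mm, Ec = 29.7 GPa = 29700 MPa
delta = 5 * 25.4 * 7500^4 / (384 * 29700 * 2950441117)
= 11.94 mm

11.94


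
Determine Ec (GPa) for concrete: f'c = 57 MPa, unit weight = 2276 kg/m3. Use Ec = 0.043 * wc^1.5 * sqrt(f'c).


Ec = 0.043 * 2276^1.5 * sqrt(57) / 1000
= 35.25 GPa

35.25
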